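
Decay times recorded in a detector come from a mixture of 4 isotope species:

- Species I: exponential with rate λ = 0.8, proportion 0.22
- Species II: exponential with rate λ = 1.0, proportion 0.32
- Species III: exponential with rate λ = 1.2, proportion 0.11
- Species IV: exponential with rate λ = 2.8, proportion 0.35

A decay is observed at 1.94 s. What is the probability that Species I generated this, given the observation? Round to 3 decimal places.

0.371

Posterior ∝ prior × likelihood, so P(k | x) ∝ w_k f_k(x); normalise over all components.
Exponential densities:
  L_I = 0.169459
  L_II = 0.143704
  L_III = 0.116989
  L_IV = 0.0122481
Prior × likelihood for each component:
  w_I·L_I = 0.22 × 0.169459 = 0.037281
  w_II·L_II = 0.32 × 0.143704 = 0.0459853
  w_III·L_III = 0.11 × 0.116989 = 0.0128688
  w_IV·L_IV = 0.35 × 0.0122481 = 0.00428685
Denominator: 0.037281 + 0.0459853 + 0.0128688 + 0.00428685 = 0.100422
So the posterior for Species I is 0.037281 / 0.100422 ≈ 0.371.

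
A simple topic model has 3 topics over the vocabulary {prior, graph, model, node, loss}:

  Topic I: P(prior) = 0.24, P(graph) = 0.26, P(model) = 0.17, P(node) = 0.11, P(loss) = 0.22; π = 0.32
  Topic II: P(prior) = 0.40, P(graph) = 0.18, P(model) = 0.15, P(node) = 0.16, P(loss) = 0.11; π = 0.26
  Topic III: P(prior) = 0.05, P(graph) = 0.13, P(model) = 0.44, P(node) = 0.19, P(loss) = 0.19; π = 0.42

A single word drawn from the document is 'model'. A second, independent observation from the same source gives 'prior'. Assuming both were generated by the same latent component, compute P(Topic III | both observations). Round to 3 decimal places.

By Bayes' theorem, P(k | x) = π_k f_k(x) / Σ_j π_j f_j(x).
Since both observations come from the same component, the likelihood for component k is f_k(x₁)·f_k(x₂).
  L_I = [P(model | comp) = 0.17] × [0.24] = 0.0408
  L_II = [P(model | comp) = 0.15] × [0.4] = 0.06
  L_III = [P(model | comp) = 0.44] × [0.05] = 0.022
Unnormalised posteriors:
  π_I·L_I = 0.32 × 0.0408 = 0.013056
  π_II·L_II = 0.26 × 0.06 = 0.0156
  π_III·L_III = 0.42 × 0.022 = 0.00924
Normaliser: 0.013056 + 0.0156 + 0.00924 = 0.037896
P(Topic III | x) ≈ 0.244

0.244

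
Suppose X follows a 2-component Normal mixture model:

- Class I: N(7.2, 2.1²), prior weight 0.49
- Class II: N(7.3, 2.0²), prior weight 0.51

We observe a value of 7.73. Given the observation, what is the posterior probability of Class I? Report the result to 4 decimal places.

Apply Bayes' rule: the posterior for each component is proportional to its prior times its likelihood at x.
Normal densities:
  p_I = (1/(2.1·√(2π)))·exp(−(7.73−7.2)²/(2·2.1²)) = 0.189973·exp(-0.03185) = 0.184018
  p_II = (1/(2.0·√(2π)))·exp(−(7.73−7.3)²/(2·2.0²)) = 0.199471·exp(-0.02311) = 0.194914
Weight by the priors:
  π_I·p_I = 0.49 × 0.184018 = 0.0901686
  π_II·p_II = 0.51 × 0.194914 = 0.099406
Evidence: 0.0901686 + 0.099406 = 0.189575
So the posterior for Class I is 0.0901686 / 0.189575 ≈ 0.4756.

0.4756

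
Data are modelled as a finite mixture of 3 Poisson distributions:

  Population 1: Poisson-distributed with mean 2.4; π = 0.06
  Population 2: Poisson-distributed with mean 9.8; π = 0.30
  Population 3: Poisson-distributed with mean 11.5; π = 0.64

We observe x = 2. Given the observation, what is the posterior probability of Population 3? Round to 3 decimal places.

Posterior ∝ prior × likelihood, so P(k | x) ∝ w_k f_k(x); normalise over all components.
Evaluate each component's likelihood at the observed value:
  f_1 = 0.261268
  f_2 = 0.00266279
  f_3 = 0.000669852
Weight by the priors:
  w_1·f_1 = 0.06 × 0.261268 = 0.0156761
  w_2·f_2 = 0.30 × 0.00266279 = 0.000798836
  w_3·f_3 = 0.64 × 0.000669852 = 0.000428706
Denominator: 0.0156761 + 0.000798836 + 0.000428706 = 0.0169036
P(Population 3 | data) = 0.000428706 / 0.0169036 ≈ 0.025

0.025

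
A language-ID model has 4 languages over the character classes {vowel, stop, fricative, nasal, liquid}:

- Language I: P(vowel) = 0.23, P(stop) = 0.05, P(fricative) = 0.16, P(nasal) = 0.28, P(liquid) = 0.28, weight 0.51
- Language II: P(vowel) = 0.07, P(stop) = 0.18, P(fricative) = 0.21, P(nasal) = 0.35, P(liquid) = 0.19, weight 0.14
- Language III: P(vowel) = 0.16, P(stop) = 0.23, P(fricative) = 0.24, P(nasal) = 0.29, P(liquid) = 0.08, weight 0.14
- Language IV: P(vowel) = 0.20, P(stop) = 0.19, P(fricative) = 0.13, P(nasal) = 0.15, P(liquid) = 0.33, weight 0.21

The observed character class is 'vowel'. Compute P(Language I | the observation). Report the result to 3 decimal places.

0.613

By Bayes' theorem, P(k | x) = π_k f_k(x) / Σ_j π_j f_j(x).
Categorical probabilities:
  f_I = P(vowel | comp) = 0.23
  f_II = P(vowel | comp) = 0.07
  f_III = P(vowel | comp) = 0.16
  f_IV = P(vowel | comp) = 0.20
Unnormalised posteriors:
  π_I·f_I = 0.51 × 0.23 = 0.1173
  π_II·f_II = 0.14 × 0.07 = 0.0098
  π_III·f_III = 0.14 × 0.16 = 0.0224
  π_IV·f_IV = 0.21 × 0.2 = 0.042
Sum: 0.1173 + 0.0098 + 0.0224 + 0.042 = 0.1915
P(Language I | 'vowel') ≈ 0.613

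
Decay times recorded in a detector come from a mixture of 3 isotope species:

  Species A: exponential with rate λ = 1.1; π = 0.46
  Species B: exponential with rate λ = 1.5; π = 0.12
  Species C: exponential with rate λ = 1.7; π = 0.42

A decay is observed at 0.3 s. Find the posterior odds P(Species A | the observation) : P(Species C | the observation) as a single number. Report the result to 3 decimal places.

0.848

Only the two components matter; the odds are (P(Z=i) f_i(x)) / (P(Z=j) f_j(x)).
Exponential densities:
  f_A = 1.1·e^(−1.1·0.3) = 1.1·e^(−0.3300) = 0.790816
  f_B = 1.5·e^(−1.5·0.3) = 1.5·e^(−0.4500) = 0.956442
  f_C = 1.7·e^(−1.7·0.3) = 1.7·e^(−0.5100) = 1.02084
Odds = (0.46/0.42) × (0.790816/1.02084) = 1.09524 × 0.77467 ≈ 0.848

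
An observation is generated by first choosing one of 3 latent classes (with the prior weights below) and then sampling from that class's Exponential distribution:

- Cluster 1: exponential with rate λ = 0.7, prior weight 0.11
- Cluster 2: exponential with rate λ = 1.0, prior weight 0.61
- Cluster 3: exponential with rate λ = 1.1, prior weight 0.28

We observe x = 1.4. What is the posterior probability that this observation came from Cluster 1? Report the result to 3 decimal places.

0.118

The responsibility of component k is π_k f_k(x) divided by Σ_j π_j f_j(x).
Evaluate each component's likelihood at the observed value:
  f_1 = 0.262718
  f_2 = 0.246597
  f_3 = 0.235819
Prior × likelihood for each component:
  π_1·f_1 = 0.11 × 0.262718 = 0.028899
  π_2·f_2 = 0.61 × 0.246597 = 0.150424
  π_3·f_3 = 0.28 × 0.235819 = 0.0660294
Evidence: 0.028899 + 0.150424 + 0.0660294 = 0.245352
P(Cluster 1 | data) ≈ 0.118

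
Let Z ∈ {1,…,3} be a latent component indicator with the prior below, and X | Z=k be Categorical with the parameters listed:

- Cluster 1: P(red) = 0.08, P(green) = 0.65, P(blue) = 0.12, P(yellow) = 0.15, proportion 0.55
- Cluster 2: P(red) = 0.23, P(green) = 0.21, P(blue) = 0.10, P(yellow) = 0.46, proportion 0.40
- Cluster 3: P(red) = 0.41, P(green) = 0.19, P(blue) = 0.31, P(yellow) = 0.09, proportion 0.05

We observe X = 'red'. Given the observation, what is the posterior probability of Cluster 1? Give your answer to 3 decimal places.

By Bayes' theorem, P(k | x) = π_k f_k(x) / Σ_j π_j f_j(x).
Categorical probabilities:
  L_1 = 0.08
  L_2 = 0.23
  L_3 = 0.41
Multiply by the mixture weights:
  π_1·L_1 = 0.55 × 0.08 = 0.044
  π_2·L_2 = 0.40 × 0.23 = 0.092
  π_3·L_3 = 0.05 × 0.41 = 0.0205
Denominator: 0.044 + 0.092 + 0.0205 = 0.1565
Responsibility of Cluster 1: 0.044 / 0.1565 ≈ 0.281

0.281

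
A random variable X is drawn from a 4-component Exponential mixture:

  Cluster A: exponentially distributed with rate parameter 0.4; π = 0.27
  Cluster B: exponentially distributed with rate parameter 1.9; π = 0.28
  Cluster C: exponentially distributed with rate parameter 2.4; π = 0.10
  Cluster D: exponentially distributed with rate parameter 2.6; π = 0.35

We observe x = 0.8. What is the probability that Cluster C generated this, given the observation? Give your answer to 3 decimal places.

The responsibility of component k is w_k f_k(x) divided by Σ_j w_j f_j(x).
Evaluate each component's likelihood at the observed value:
  p_A = 0.4·e^(−0.4·0.8) = 0.4·e^(−0.3200) = 0.29046
  p_B = 1.9·e^(−1.9·0.8) = 1.9·e^(−1.5200) = 0.415553
  p_C = 2.4·e^(−2.4·0.8) = 2.4·e^(−1.9200) = 0.351857
  p_D = 2.6·e^(−2.6·0.8) = 2.6·e^(−2.0800) = 0.324819
Unnormalised posteriors:
  w_A·p_A = 0.27 × 0.29046 = 0.0784241
  w_B·p_B = 0.28 × 0.415553 = 0.116355
  w_C·p_C = 0.10 × 0.351857 = 0.0351857
  w_D·p_D = 0.35 × 0.324819 = 0.113686
Marginal: 0.0784241 + 0.116355 + 0.0351857 + 0.113686 = 0.343651
P(Cluster C | data) = 0.0351857 / 0.343651 ≈ 0.102

0.102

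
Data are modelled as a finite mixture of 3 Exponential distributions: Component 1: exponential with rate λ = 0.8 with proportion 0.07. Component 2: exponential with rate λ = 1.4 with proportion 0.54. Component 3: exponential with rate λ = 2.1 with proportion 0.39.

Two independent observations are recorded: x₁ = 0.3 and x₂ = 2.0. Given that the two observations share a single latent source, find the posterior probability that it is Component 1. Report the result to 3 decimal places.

0.113

P(component k | x) = w_k·f_k(x) / marginal(x), where marginal(x) = Σ_j w_j·f_j(x).
Since both observations come from the same component, the likelihood for component k is f_k(x₁)·f_k(x₂).
  p_1 = [0.8·e^(−0.8·0.3) = 0.8·e^(−0.2400) = 0.629302] × [0.161517] = 0.101643
  p_2 = [1.4·e^(−1.4·0.3) = 1.4·e^(−0.4200) = 0.919866] × [0.0851341] = 0.0783119
  p_3 = [2.1·e^(−2.1·0.3) = 2.1·e^(−0.6300) = 1.11844] × [0.0314907] = 0.0352206
Unnormalised posteriors:
  w_1·p_1 = 0.07 × 0.101643 = 0.00711502
  w_2·p_2 = 0.54 × 0.0783119 = 0.0422884
  w_3·p_3 = 0.39 × 0.0352206 = 0.013736
Sum: 0.00711502 + 0.0422884 + 0.013736 = 0.0631395
Responsibility of Component 1: 0.00711502 / 0.0631395 ≈ 0.113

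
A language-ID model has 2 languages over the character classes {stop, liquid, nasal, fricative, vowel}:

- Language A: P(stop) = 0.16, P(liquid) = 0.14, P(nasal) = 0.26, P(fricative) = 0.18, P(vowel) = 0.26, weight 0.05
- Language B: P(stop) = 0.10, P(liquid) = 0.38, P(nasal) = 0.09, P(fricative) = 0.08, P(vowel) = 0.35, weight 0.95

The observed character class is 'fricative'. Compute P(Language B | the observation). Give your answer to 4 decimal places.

The responsibility of component k is π_k f_k(x) divided by Σ_j π_j f_j(x).
Component likelihoods at x = 'fricative':
  p_A = P(fricative | comp) = 0.18
  p_B = P(fricative | comp) = 0.08
Prior × likelihood for each component:
  π_A·p_A = 0.05 × 0.18 = 0.009
  π_B·p_B = 0.95 × 0.08 = 0.076
Sum: 0.009 + 0.076 = 0.085
So the posterior for Language B is 0.076 / 0.085 ≈ 0.8941.

0.8941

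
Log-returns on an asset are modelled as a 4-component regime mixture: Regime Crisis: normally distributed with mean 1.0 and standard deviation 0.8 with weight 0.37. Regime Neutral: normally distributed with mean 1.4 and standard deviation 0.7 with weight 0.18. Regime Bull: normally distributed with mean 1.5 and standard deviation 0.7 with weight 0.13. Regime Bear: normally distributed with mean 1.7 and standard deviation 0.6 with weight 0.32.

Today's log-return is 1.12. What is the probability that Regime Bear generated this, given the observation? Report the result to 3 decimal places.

The responsibility of component k is π_k f_k(x) divided by Σ_j π_j f_j(x).
Component likelihoods at x = 1.12:
  f_Crisis = (1/(0.8·√(2π)))·exp(−(1.12−1.0)²/(2·0.8²)) = 0.498678·exp(-0.01125) = 0.493099
  f_Neutral = (1/(0.7·√(2π)))·exp(−(1.12−1.4)²/(2·0.7²)) = 0.569918·exp(-0.08000) = 0.5261
  f_Bull = (1/(0.7·√(2π)))·exp(−(1.12−1.5)²/(2·0.7²)) = 0.569918·exp(-0.14735) = 0.491836
  f_Bear = (1/(0.6·√(2π)))·exp(−(1.12−1.7)²/(2·0.6²)) = 0.664904·exp(-0.46722) = 0.416722
Multiply by the mixture weights:
  π_Crisis·f_Crisis = 0.37 × 0.493099 = 0.182447
  π_Neutral·f_Neutral = 0.18 × 0.5261 = 0.094698
  π_Bull·f_Bull = 0.13 × 0.491836 = 0.0639386
  π_Bear·f_Bear = 0.32 × 0.416722 = 0.133351
Normaliser: 0.182447 + 0.094698 + 0.0639386 + 0.133351 = 0.474435
P(Regime Bear | data) = 0.133351 / 0.474435 ≈ 0.281

0.281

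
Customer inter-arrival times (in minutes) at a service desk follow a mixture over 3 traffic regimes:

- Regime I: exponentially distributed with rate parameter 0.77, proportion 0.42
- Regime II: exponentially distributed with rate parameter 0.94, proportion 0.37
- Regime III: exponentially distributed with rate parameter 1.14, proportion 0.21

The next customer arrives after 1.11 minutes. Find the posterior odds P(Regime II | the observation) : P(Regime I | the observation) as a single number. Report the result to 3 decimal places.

Posterior odds = (π_i f_i(x)) / (π_j f_j(x)); the normalising sum cancels.
Component likelihoods at x = 1.11 minutes:
  f_I = 0.327566
  f_II = 0.33112
  f_III = 0.321624
Odds = (0.37/0.42) × (0.33112/0.327566) = 0.880952 × 1.01085 ≈ 0.891

0.891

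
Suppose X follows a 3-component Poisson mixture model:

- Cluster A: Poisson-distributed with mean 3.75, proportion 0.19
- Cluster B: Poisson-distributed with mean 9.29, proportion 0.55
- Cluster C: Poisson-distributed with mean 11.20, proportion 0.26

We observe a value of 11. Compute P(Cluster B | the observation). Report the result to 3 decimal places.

0.645

Posterior ∝ prior × likelihood, so P(k | x) ∝ P(Z=k) f_k(x); normalise over all components.
Evaluate each component's likelihood at the observed value:
  f_A = 0.00121502
  f_B = 0.102901
  f_C = 0.119164
Multiply by the mixture weights:
  P(Z=A)·f_A = 0.19 × 0.00121502 = 0.000230854
  P(Z=B)·f_B = 0.55 × 0.102901 = 0.0565958
  P(Z=C)·f_C = 0.26 × 0.119164 = 0.0309826
Marginal: 0.000230854 + 0.0565958 + 0.0309826 = 0.0878092
P(Cluster B | 11) = 0.0565958 / 0.0878092 ≈ 0.645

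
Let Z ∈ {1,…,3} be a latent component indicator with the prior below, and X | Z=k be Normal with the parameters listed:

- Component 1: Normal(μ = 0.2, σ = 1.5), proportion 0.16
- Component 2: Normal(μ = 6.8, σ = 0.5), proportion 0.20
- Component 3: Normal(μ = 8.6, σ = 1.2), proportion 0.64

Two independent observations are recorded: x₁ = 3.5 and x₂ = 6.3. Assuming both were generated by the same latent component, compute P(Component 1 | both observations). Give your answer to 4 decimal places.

By Bayes' theorem, P(k | x) = π_k f_k(x) / Σ_j π_j f_j(x).
Since both observations come from the same component, the likelihood for component k is f_k(x₁)·f_k(x₂).
  L_1 = [(1/(1.5·√(2π)))·exp(−(3.5−0.2)²/(2·1.5²)) = 0.265962·exp(-2.42000) = 0.0236497] × [6.81846e-05] = 1.61255e-06
  L_2 = [(1/(0.5·√(2π)))·exp(−(3.5−6.8)²/(2·0.5²)) = 0.797885·exp(-21.78000) = 2.77336e-10] × [0.483941] = 1.34214e-10
  L_3 = [(1/(1.2·√(2π)))·exp(−(3.5−8.6)²/(2·1.2²)) = 0.332452·exp(-9.03125) = 3.97655e-05] × [0.0529681] = 2.1063e-06
Multiply by the mixture weights:
  π_1·L_1 = 0.16 × 1.61255e-06 = 2.58007e-07
  π_2·L_2 = 0.20 × 1.34214e-10 = 2.68429e-11
  π_3·L_3 = 0.64 × 2.1063e-06 = 1.34803e-06
Marginal: 2.58007e-07 + 2.68429e-11 + 1.34803e-06 = 1.60607e-06
P(Component 1 | x₁,x₂) = 2.58007e-07 / 1.60607e-06 ≈ 0.1606

0.1606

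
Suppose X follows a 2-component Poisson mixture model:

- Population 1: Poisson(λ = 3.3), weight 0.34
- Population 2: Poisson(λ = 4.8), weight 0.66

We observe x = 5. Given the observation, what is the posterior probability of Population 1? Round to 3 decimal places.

Posterior ∝ prior × likelihood, so P(k | x) ∝ π_k f_k(x); normalise over all components.
Poisson probabilities:
  p_1 = e^(−3.3)·3.3^5/5! = 0.120286
  p_2 = e^(−4.8)·4.8^5/5! = 0.174748
Multiply by the mixture weights:
  π_1·p_1 = 0.34 × 0.120286 = 0.0408974
  π_2·p_2 = 0.66 × 0.174748 = 0.115333
Normaliser: 0.0408974 + 0.115333 = 0.156231
So the posterior for Population 1 is 0.0408974 / 0.156231 ≈ 0.262.

0.262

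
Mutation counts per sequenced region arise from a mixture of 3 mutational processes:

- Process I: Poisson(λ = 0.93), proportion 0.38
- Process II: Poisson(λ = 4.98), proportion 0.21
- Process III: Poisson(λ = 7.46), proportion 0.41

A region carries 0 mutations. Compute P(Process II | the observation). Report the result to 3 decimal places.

By Bayes' theorem, P(k | x) = π_k f_k(x) / Σ_j π_j f_j(x).
Poisson probabilities:
  L_I = e^(−0.93)·0.93^0/0! = 0.394554
  L_II = e^(−4.98)·4.98^0/0! = 0.00687406
  L_III = e^(−7.46)·7.46^0/0! = 0.000575656
Prior × likelihood for each component:
  π_I·L_I = 0.38 × 0.394554 = 0.14993
  π_II·L_II = 0.21 × 0.00687406 = 0.00144355
  π_III·L_III = 0.41 × 0.000575656 = 0.000236019
Normaliser: 0.14993 + 0.00144355 + 0.000236019 = 0.15161
P(Process II | data) = 0.00144355 / 0.15161 ≈ 0.010

0.010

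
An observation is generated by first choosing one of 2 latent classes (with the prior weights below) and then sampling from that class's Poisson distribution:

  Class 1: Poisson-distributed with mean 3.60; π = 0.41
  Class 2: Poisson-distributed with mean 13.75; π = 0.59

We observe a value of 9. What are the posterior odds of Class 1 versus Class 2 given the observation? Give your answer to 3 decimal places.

The posterior odds equal the prior odds times the likelihood ratio: (π_i/π_j)·(f_i(x)/f_j(x)).
Component likelihoods at x = 9:
  f_1 = e^(−3.60)·3.60^9/9! = 0.00764715
  f_2 = e^(−13.75)·13.75^9/9! = 0.0516907
Odds = (0.41/0.59) × (0.00764715/0.0516907) = 0.694915 × 0.147941 ≈ 0.103

0.103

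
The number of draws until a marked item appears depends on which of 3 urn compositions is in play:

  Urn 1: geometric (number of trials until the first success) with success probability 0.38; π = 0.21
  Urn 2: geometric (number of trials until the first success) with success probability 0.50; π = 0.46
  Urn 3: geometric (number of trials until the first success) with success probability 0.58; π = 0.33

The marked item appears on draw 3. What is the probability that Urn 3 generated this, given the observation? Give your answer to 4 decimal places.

Posterior ∝ prior × likelihood, so P(k | x) ∝ w_k f_k(x); normalise over all components.
Geometric probabilities:
  L_1 = 0.38·(1−0.38)^2 = 0.38·0.3844 = 0.146072
  L_2 = 0.50·(1−0.50)^2 = 0.50·0.25 = 0.125
  L_3 = 0.58·(1−0.58)^2 = 0.58·0.1764 = 0.102312
Weight by the priors:
  w_1·L_1 = 0.21 × 0.146072 = 0.0306751
  w_2·L_2 = 0.46 × 0.125 = 0.0575
  w_3·L_3 = 0.33 × 0.102312 = 0.033763
Sum: 0.0306751 + 0.0575 + 0.033763 = 0.121938
P(Urn 3 | the observation) = 0.033763 / 0.121938 ≈ 0.2769

0.2769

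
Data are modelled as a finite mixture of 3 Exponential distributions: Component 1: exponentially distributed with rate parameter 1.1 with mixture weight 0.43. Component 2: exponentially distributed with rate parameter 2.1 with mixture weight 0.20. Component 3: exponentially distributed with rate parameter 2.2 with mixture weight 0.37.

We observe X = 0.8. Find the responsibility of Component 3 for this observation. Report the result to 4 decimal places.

Posterior ∝ prior × likelihood, so P(k | x) ∝ π_k f_k(x); normalise over all components.
Evaluate each component's likelihood at the observed value:
  L_1 = 1.1·e^(−1.1·0.8) = 1.1·e^(−0.8800) = 0.456261
  L_2 = 2.1·e^(−2.1·0.8) = 2.1·e^(−1.6800) = 0.391385
  L_3 = 2.2·e^(−2.2·0.8) = 2.2·e^(−1.7600) = 0.378499
Prior × likelihood for each component:
  π_1·L_1 = 0.43 × 0.456261 = 0.196192
  π_2·L_2 = 0.20 × 0.391385 = 0.0782771
  π_3·L_3 = 0.37 × 0.378499 = 0.140045
Normaliser: 0.196192 + 0.0782771 + 0.140045 = 0.414514
P(Component 3 | 0.8) ≈ 0.3379

0.3379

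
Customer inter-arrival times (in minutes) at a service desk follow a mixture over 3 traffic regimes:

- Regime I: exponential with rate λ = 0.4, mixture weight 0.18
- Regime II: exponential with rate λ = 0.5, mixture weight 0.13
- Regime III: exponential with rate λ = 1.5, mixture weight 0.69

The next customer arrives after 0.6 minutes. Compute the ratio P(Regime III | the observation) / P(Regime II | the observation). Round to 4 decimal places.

8.7388

The posterior odds equal the prior odds times the likelihood ratio: (π_i/π_j)·(f_i(x)/f_j(x)).
Component likelihoods at x = 0.6 minutes:
  L_I = 0.4·e^(−0.4·0.6) = 0.4·e^(−0.2400) = 0.314651
  L_II = 0.5·e^(−0.5·0.6) = 0.5·e^(−0.3000) = 0.370409
  L_III = 1.5·e^(−1.5·0.6) = 1.5·e^(−0.9000) = 0.609854
0.4208 / 0.0481532 ≈ 8.7388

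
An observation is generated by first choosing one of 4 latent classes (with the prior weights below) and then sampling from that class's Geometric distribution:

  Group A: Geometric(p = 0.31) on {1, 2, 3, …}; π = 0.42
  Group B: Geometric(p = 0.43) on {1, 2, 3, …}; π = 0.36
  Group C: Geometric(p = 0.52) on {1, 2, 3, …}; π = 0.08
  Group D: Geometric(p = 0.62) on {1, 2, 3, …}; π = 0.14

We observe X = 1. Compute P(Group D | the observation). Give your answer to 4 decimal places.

0.2100

The responsibility of component k is π_k f_k(x) divided by Σ_j π_j f_j(x).
Component likelihoods at x = 1:
  f_A = 0.31
  f_B = 0.43
  f_C = 0.52
  f_D = 0.62
Prior × likelihood for each component:
  π_A·f_A = 0.42 × 0.31 = 0.1302
  π_B·f_B = 0.36 × 0.43 = 0.1548
  π_C·f_C = 0.08 × 0.52 = 0.0416
  π_D·f_D = 0.14 × 0.62 = 0.0868
Marginal: 0.1302 + 0.1548 + 0.0416 + 0.0868 = 0.4134
P(Group D | 1) ≈ 0.2100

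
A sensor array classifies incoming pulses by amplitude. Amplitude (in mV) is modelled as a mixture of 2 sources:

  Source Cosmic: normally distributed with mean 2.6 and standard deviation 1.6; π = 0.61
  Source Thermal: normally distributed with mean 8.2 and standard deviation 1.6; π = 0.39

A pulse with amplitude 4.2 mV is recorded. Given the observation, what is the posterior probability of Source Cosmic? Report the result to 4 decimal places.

0.9557

P(component k | x) = π_k·f_k(x) / marginal(x), where marginal(x) = Σ_j π_j·f_j(x).
Normal densities:
  p_Cosmic = (1/(1.6·√(2π)))·exp(−(4.2−2.6)²/(2·1.6²)) = 0.249339·exp(-0.50000) = 0.151232
  p_Thermal = (1/(1.6·√(2π)))·exp(−(4.2−8.2)²/(2·1.6²)) = 0.249339·exp(-3.12500) = 0.0109552
Prior × likelihood for each component:
  π_Cosmic·p_Cosmic = 0.61 × 0.151232 = 0.0922513
  π_Thermal·p_Thermal = 0.39 × 0.0109552 = 0.00427252
Sum: 0.0922513 + 0.00427252 = 0.0965239
P(Source Cosmic | x) ≈ 0.9557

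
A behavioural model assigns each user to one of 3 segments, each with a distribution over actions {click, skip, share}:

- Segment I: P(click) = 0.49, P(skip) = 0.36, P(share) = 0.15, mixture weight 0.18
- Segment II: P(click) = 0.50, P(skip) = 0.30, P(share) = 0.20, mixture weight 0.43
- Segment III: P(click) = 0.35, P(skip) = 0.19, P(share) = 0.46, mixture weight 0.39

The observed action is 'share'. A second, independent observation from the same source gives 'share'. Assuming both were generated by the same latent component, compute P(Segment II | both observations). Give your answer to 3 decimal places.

0.166

The responsibility of component k is w_k f_k(x) divided by Σ_j w_j f_j(x).
Since both observations come from the same component, the likelihood for component k is f_k(x₁)·f_k(x₂).
  L_I = [0.15] × [0.15] = 0.0225
  L_II = [0.2] × [0.2] = 0.04
  L_III = [0.46] × [0.46] = 0.2116
Multiply by the mixture weights:
  w_I·L_I = 0.18 × 0.0225 = 0.00405
  w_II·L_II = 0.43 × 0.04 = 0.0172
  w_III·L_III = 0.39 × 0.2116 = 0.082524
Normaliser: 0.00405 + 0.0172 + 0.082524 = 0.103774
P(Segment II | x₁,x₂) ≈ 0.166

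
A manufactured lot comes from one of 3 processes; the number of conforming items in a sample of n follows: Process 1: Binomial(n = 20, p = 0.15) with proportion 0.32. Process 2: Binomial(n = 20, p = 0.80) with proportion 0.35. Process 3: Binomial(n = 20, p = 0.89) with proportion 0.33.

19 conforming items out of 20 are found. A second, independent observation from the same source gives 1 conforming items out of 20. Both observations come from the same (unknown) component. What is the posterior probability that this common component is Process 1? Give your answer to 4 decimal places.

Posterior ∝ prior × likelihood, so P(k | x) ∝ π_k f_k(x); normalise over all components.
Since both observations come from the same component, the likelihood for component k is f_k(x₁)·f_k(x₂).
  p_1 = [C(20,19)·0.15^19·0.85^1 = 20·2.21684e-16·0.85 = 3.76862e-15] × [0.136798] = 5.15542e-16
  p_2 = [C(20,19)·0.80^19·0.20^1 = 20·0.0144115·0.2 = 0.0576461] × [8.38861e-13] = 4.8357e-14
  p_3 = [C(20,19)·0.89^19·0.11^1 = 20·0.109247·0.11 = 0.240344] × [1.08863e-17] = 2.61646e-18
Unnormalised posteriors:
  π_1·p_1 = 0.32 × 5.15542e-16 = 1.64973e-16
  π_2·p_2 = 0.35 × 4.8357e-14 = 1.6925e-14
  π_3·p_3 = 0.33 × 2.61646e-18 = 8.63431e-19
Sum: 1.64973e-16 + 1.6925e-14 + 8.63431e-19 = 1.70908e-14
P(Process 1 | x₁,x₂) ≈ 0.0097

0.0097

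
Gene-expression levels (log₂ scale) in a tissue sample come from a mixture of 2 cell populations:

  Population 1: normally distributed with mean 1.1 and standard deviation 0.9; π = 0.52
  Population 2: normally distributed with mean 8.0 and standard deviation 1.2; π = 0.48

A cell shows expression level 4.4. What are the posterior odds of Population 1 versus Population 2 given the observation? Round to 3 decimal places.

0.157

Since P(k|x) ∝ π_k f_k(x), the posterior odds are π_i f_i(x) / (π_j f_j(x)).
Evaluate each component's likelihood at the observed value:
  p_1 = 0.000533634
  p_2 = 0.00369321
0.00027749 / 0.00177274 ≈ 0.157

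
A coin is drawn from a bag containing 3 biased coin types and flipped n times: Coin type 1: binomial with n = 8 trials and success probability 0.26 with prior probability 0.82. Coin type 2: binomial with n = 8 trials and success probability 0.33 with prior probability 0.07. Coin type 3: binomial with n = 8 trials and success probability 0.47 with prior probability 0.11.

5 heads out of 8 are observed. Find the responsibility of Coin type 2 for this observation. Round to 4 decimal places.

0.0966

By Bayes' theorem, P(k | x) = w_k f_k(x) / Σ_j w_j f_j(x).
Binomial probabilities:
  L_1 = 0.0269619
  L_2 = 0.0659147
  L_3 = 0.191208
Prior × likelihood for each component:
  w_1·L_1 = 0.82 × 0.0269619 = 0.0221087
  w_2·L_2 = 0.07 × 0.0659147 = 0.00461403
  w_3·L_3 = 0.11 × 0.191208 = 0.0210328
Marginal: 0.0221087 + 0.00461403 + 0.0210328 = 0.0477556
So the posterior for Coin type 2 is 0.00461403 / 0.0477556 ≈ 0.0966.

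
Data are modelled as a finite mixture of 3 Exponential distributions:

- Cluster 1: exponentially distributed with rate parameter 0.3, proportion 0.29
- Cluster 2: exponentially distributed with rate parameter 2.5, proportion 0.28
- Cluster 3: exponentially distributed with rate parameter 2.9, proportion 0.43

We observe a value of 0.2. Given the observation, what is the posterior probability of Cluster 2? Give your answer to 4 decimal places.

By Bayes' theorem, P(k | x) = w_k f_k(x) / Σ_j w_j f_j(x).
Exponential densities:
  f_1 = 0.282529
  f_2 = 1.51633
  f_3 = 1.62371
Multiply by the mixture weights:
  w_1·f_1 = 0.29 × 0.282529 = 0.0819335
  w_2·f_2 = 0.28 × 1.51633 = 0.424571
  w_3·f_3 = 0.43 × 1.62371 = 0.698193
Sum: 0.0819335 + 0.424571 + 0.698193 = 1.2047
Responsibility of Cluster 2: 0.424571 / 1.2047 ≈ 0.3524

0.3524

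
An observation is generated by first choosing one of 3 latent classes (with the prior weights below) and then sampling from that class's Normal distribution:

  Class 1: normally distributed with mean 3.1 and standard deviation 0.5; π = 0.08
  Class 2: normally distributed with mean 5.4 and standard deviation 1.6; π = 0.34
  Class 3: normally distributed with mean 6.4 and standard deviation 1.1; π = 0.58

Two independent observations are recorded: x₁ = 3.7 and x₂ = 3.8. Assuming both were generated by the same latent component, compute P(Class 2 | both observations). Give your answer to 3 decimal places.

0.433

By Bayes' theorem, P(k | x) = π_k f_k(x) / Σ_j π_j f_j(x).
Since both observations come from the same component, the likelihood for component k is f_k(x₁)·f_k(x₂).
  f_1 = [(1/(0.5·√(2π)))·exp(−(3.7−3.1)²/(2·0.5²)) = 0.797885·exp(-0.72000) = 0.388372] × [0.299455] = 0.1163
  f_2 = [(1/(1.6·√(2π)))·exp(−(3.7−5.4)²/(2·1.6²)) = 0.249339·exp(-0.56445) = 0.141792] × [0.151232] = 0.0214434
  f_3 = [(1/(1.1·√(2π)))·exp(−(3.7−6.4)²/(2·1.1²)) = 0.362675·exp(-3.01240) = 0.0178341] × [0.0222006] = 0.000395926
Unnormalised posteriors:
  π_1·f_1 = 0.08 × 0.1163 = 0.009304
  π_2·f_2 = 0.34 × 0.0214434 = 0.00729076
  π_3·f_3 = 0.58 × 0.000395926 = 0.000229637
Denominator: 0.009304 + 0.00729076 + 0.000229637 = 0.0168244
So the posterior for Class 2 is 0.00729076 / 0.0168244 ≈ 0.433.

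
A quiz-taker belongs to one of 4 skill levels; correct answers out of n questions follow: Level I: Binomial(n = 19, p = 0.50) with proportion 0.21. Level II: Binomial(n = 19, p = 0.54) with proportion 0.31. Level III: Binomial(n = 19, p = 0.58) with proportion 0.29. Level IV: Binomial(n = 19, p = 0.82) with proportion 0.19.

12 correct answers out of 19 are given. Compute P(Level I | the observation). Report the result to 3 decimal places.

0.174

Apply Bayes' rule: the posterior for each component is proportional to its prior times its likelihood at x.
Component likelihoods at x = 12 correct answers out of 19:
  p_I = C(19,12)·0.50^12·0.50^7 = 50388·0.000244141·0.0078125 = 0.0961075
  p_II = C(19,12)·0.54^12·0.46^7 = 50388·0.000614788·0.00435818 = 0.135007
  p_III = C(19,12)·0.58^12·0.42^7 = 50388·0.00144923·0.00230539 = 0.168348
  p_IV = C(19,12)·0.82^12·0.18^7 = 50388·0.0924201·6.1222e-06 = 0.0285102
Prior × likelihood for each component:
  w_I·p_I = 0.21 × 0.0961075 = 0.0201826
  w_II·p_II = 0.31 × 0.135007 = 0.0418522
  w_III·p_III = 0.29 × 0.168348 = 0.0488209
  w_IV·p_IV = 0.19 × 0.0285102 = 0.00541695
Evidence: 0.0201826 + 0.0418522 + 0.0488209 + 0.00541695 = 0.116273
So the posterior for Level I is 0.0201826 / 0.116273 ≈ 0.174.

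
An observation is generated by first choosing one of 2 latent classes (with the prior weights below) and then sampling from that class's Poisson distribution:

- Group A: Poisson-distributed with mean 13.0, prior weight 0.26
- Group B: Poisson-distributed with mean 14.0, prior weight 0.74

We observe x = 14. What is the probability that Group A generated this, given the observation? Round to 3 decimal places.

By Bayes' theorem, P(k | x) = P(Z=k) f_k(x) / Σ_j P(Z=j) f_j(x).
Component likelihoods at x = 14:
  p_A = e^(−13.0)·13.0^14/14! = 0.102087
  p_B = e^(−14.0)·14.0^14/14! = 0.105989
Unnormalised posteriors:
  P(Z=A)·p_A = 0.26 × 0.102087 = 0.0265426
  P(Z=B)·p_B = 0.74 × 0.105989 = 0.078432
Denominator: 0.0265426 + 0.078432 = 0.104975
So the posterior for Group A is 0.0265426 / 0.104975 ≈ 0.253.

0.253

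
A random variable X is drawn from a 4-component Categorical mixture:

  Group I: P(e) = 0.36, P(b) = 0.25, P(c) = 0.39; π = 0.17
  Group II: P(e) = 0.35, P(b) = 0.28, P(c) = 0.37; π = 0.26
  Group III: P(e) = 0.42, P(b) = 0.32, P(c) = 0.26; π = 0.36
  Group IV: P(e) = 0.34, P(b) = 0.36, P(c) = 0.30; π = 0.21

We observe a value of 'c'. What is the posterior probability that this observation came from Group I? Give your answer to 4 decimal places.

Posterior ∝ prior × likelihood, so P(k | x) ∝ π_k f_k(x); normalise over all components.
Categorical probabilities:
  p_I = 0.39
  p_II = 0.37
  p_III = 0.26
  p_IV = 0.3
Unnormalised posteriors:
  π_I·p_I = 0.17 × 0.39 = 0.0663
  π_II·p_II = 0.26 × 0.37 = 0.0962
  π_III·p_III = 0.36 × 0.26 = 0.0936
  π_IV·p_IV = 0.21 × 0.3 = 0.063
Evidence: 0.0663 + 0.0962 + 0.0936 + 0.063 = 0.3191
P(Group I | x) ≈ 0.2078

0.2078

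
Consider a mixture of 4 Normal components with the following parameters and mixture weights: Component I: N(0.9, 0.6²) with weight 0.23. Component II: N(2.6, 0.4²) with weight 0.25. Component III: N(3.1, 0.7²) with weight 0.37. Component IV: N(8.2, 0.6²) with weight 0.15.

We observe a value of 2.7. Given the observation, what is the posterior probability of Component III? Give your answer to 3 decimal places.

0.424

The responsibility of component k is π_k f_k(x) divided by Σ_j π_j f_j(x).
Normal densities:
  L_I = (1/(0.6·√(2π)))·exp(−(2.7−0.9)²/(2·0.6²)) = 0.664904·exp(-4.50000) = 0.00738641
  L_II = (1/(0.4·√(2π)))·exp(−(2.7−2.6)²/(2·0.4²)) = 0.997356·exp(-0.03125) = 0.96667
  L_III = (1/(0.7·√(2π)))·exp(−(2.7−3.1)²/(2·0.7²)) = 0.569918·exp(-0.16327) = 0.484068
  L_IV = (1/(0.6·√(2π)))·exp(−(2.7−8.2)²/(2·0.6²)) = 0.664904·exp(-42.01389) = 3.77015e-19
Weight by the priors:
  π_I·L_I = 0.23 × 0.00738641 = 0.00169888
  π_II·L_II = 0.25 × 0.96667 = 0.241668
  π_III·L_III = 0.37 × 0.484068 = 0.179105
  π_IV·L_IV = 0.15 × 3.77015e-19 = 5.65523e-20
Evidence: 0.00169888 + 0.241668 + 0.179105 + 5.65523e-20 = 0.422472
Responsibility of Component III: 0.179105 / 0.422472 ≈ 0.424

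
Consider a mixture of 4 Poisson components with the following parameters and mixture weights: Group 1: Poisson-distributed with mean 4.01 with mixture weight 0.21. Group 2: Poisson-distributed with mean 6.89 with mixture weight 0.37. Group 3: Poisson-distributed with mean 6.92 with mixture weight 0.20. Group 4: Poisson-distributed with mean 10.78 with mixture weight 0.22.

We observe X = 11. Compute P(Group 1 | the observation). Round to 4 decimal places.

By Bayes' theorem, P(k | x) = π_k f_k(x) / Σ_j π_j f_j(x).
Component likelihoods at x = 11:
  L_1 = 0.00195845
  L_2 = 0.0423611
  L_3 = 0.0431215
  L_4 = 0.119112
Weight by the priors:
  π_1·L_1 = 0.21 × 0.00195845 = 0.000411274
  π_2·L_2 = 0.37 × 0.0423611 = 0.0156736
  π_3·L_3 = 0.20 × 0.0431215 = 0.00862429
  π_4·L_4 = 0.22 × 0.119112 = 0.0262047
Marginal: 0.000411274 + 0.0156736 + 0.00862429 + 0.0262047 = 0.0509138
P(Group 1 | x) = 0.000411274 / 0.0509138 ≈ 0.0081

0.0081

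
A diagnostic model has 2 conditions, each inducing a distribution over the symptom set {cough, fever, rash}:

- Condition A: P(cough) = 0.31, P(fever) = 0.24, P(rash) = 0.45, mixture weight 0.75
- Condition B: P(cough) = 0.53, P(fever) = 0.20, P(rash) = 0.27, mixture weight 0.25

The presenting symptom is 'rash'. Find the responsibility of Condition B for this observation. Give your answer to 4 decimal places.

0.1667

Apply Bayes' rule: the posterior for each component is proportional to its prior times its likelihood at x.
Categorical probabilities:
  f_A = P(rash | comp) = 0.45
  f_B = P(rash | comp) = 0.27
Multiply by the mixture weights:
  P(Z=A)·f_A = 0.75 × 0.45 = 0.3375
  P(Z=B)·f_B = 0.25 × 0.27 = 0.0675
Denominator: 0.3375 + 0.0675 = 0.405
P(Condition B | the observation) ≈ 0.1667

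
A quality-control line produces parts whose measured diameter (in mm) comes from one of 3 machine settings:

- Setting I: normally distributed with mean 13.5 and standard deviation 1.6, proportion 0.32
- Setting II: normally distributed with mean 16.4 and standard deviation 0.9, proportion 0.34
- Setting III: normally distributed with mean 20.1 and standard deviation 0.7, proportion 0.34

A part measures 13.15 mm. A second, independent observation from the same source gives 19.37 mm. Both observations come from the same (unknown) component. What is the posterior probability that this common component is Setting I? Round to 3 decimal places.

0.982

By Bayes' theorem, P(k | x) = w_k f_k(x) / Σ_j w_j f_j(x).
Since both observations come from the same component, the likelihood for component k is f_k(x₁)·f_k(x₂).
  p_I = [(1/(1.6·√(2π)))·exp(−(13.15−13.5)²/(2·1.6²)) = 0.249339·exp(-0.02393) = 0.243444] × [0.000297884] = 7.25182e-05
  p_II = [(1/(0.9·√(2π)))·exp(−(13.15−16.4)²/(2·0.9²)) = 0.443269·exp(-6.52006) = 0.000653192] × [0.00191397] = 1.25019e-06
  p_III = [(1/(0.7·√(2π)))·exp(−(13.15−20.1)²/(2·0.7²)) = 0.569918·exp(-49.28827) = 2.2397e-22] × [0.330867] = 7.41044e-23
Unnormalised posteriors:
  w_I·p_I = 0.32 × 7.25182e-05 = 2.32058e-05
  w_II·p_II = 0.34 × 1.25019e-06 = 4.25063e-07
  w_III·p_III = 0.34 × 7.41044e-23 = 2.51955e-23
Sum: 2.32058e-05 + 4.25063e-07 + 2.51955e-23 = 2.36309e-05
Responsibility of Setting I: 2.32058e-05 / 2.36309e-05 ≈ 0.982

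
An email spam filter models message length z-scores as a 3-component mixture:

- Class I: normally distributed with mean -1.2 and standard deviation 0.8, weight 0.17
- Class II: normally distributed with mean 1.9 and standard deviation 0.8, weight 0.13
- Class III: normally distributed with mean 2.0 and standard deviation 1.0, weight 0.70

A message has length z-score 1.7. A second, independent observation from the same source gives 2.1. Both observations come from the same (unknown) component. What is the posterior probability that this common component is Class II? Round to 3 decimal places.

0.223

P(component k | x) = P(Z=k)·f_k(x) / marginal(x), where marginal(x) = Σ_j P(Z=j)·f_j(x).
Since both observations come from the same component, the likelihood for component k is f_k(x₁)·f_k(x₂).
  p_I = [(1/(0.8·√(2π)))·exp(−(1.7−-1.2)²/(2·0.8²)) = 0.498678·exp(-6.57031) = 0.000698827] × [0.000100676] = 7.03548e-08
  p_II = [(1/(0.8·√(2π)))·exp(−(1.7−1.9)²/(2·0.8²)) = 0.498678·exp(-0.03125) = 0.483335] × [0.483335] = 0.233613
  p_III = [(1/(1.0·√(2π)))·exp(−(1.7−2.0)²/(2·1.0²)) = 0.398942·exp(-0.04500) = 0.381388] × [0.396953] = 0.151393
Weight by the priors:
  P(Z=I)·p_I = 0.17 × 7.03548e-08 = 1.19603e-08
  P(Z=II)·p_II = 0.13 × 0.233613 = 0.0303697
  P(Z=III)·p_III = 0.70 × 0.151393 = 0.105975
Normaliser: 1.19603e-08 + 0.0303697 + 0.105975 = 0.136345
P(Class II | data) ≈ 0.223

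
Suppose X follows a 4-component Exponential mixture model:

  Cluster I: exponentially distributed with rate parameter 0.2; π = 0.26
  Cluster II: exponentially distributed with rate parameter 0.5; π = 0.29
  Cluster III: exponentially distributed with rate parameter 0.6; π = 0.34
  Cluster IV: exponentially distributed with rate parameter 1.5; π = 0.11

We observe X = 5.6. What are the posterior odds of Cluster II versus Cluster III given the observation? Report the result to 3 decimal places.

1.244

Only the two components matter; the odds are (P(Z=i) f_i(x)) / (P(Z=j) f_j(x)).
Component likelihoods at x = 5.6:
  p_I = 0.065256
  p_II = 0.030405
  p_III = 0.0208412
  p_IV = 0.000337301
Odds = (0.29/0.34) × (0.030405/0.0208412) = 0.852941 × 1.45889 ≈ 1.244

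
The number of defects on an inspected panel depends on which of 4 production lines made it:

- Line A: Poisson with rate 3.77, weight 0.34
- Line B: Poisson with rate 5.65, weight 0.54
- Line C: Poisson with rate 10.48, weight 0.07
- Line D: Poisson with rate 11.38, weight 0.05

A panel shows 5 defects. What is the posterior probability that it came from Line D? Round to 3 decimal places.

Apply Bayes' rule: the posterior for each component is proportional to its prior times its likelihood at x.
Component likelihoods at x = 5 defects:
  f_A = e^(−3.77)·3.77^5/5! = 0.146297
  f_B = e^(−5.65)·5.65^5/5! = 0.168771
  f_C = e^(−10.48)·10.48^5/5! = 0.029595
  f_D = e^(−11.38)·11.38^5/5! = 0.018166
Weight by the priors:
  π_A·f_A = 0.34 × 0.146297 = 0.049741
  π_B·f_B = 0.54 × 0.168771 = 0.0911362
  π_C·f_C = 0.07 × 0.029595 = 0.00207165
  π_D·f_D = 0.05 × 0.018166 = 0.000908299
Evidence: 0.049741 + 0.0911362 + 0.00207165 + 0.000908299 = 0.143857
P(Line D | the observation) = 0.000908299 / 0.143857 ≈ 0.006

0.006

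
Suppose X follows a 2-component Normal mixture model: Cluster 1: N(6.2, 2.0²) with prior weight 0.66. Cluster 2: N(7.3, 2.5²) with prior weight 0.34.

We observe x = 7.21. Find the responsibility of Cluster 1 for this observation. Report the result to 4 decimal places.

Posterior ∝ prior × likelihood, so P(k | x) ∝ π_k f_k(x); normalise over all components.
Component likelihoods at x = 7.21:
  p_1 = 0.175591
  p_2 = 0.159474
Weight by the priors:
  π_1·p_1 = 0.66 × 0.175591 = 0.11589
  π_2·p_2 = 0.34 × 0.159474 = 0.054221
Normaliser: 0.11589 + 0.054221 = 0.170111
P(Cluster 1 | data) = 0.11589 / 0.170111 ≈ 0.6813

0.6813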